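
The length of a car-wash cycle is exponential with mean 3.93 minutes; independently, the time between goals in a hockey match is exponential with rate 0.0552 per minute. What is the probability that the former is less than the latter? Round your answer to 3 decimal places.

λ_1 = 1/3.93 = 0.254453, λ_2 = 0.0552.
For independent exponentials, P(the former < the latter) = λ_1/(λ_1+λ_2) = 0.254453/0.309653 ≈ 0.822.

0.822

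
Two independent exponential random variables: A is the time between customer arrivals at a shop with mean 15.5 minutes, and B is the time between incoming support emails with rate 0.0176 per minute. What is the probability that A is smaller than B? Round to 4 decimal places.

λ_1 = 1/15.5 = 0.0645161, λ_2 = 0.0176.
For independent exponentials, P(A < B) = λ_1/(λ_1+λ_2) = 0.0645161/0.0821161 ≈ 0.7857.

0.7857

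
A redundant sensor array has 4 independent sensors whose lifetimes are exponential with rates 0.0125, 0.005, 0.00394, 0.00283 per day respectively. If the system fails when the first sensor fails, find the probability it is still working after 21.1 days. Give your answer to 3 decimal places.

0.599

The time to first failure is exponential with rate Σλ = 0.0125 + 0.005 + 0.00394 + 0.00283 = 0.02427.
P(min > 21.1) = e^(−0.02427·21.1) = e^(−0.5121) ≈ 0.599.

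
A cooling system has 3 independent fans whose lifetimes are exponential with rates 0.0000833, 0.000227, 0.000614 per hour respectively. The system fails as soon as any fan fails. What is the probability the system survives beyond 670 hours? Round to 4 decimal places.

0.5383

The time to first failure is exponential with rate Σλ = 0.0000833 + 0.000227 + 0.000614 = 0.0009243.
P(min > 670) = e^(−0.0009243·670) = e^(−0.61928) ≈ 0.5383.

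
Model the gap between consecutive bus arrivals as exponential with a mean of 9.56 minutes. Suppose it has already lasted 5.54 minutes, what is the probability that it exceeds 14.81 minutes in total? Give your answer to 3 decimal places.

0.379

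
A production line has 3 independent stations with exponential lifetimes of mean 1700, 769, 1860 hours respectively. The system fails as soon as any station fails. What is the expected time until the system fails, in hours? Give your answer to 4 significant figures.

The first failure time is exponential with rate Σλ_i = 1/1700 + 1/769 + 1/1860 = 0.00242626 per hour.
E[min] = 1/Σλ = 1/0.00242626 = 412.157 hours.

412.2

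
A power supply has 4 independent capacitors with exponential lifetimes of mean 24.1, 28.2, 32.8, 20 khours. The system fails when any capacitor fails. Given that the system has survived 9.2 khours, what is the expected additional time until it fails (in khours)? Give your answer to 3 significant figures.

6.35

First-failure rate Σλ = 1/24.1 + 1/28.2 + 1/32.8 + 1/20 = 0.157443.
By memorylessness the expected residual is 1/Σλ = 6.35152 khours, regardless of the 9.2 already elapsed.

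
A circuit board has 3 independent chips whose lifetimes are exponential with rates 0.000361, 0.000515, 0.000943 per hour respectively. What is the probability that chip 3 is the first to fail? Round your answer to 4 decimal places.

0.5184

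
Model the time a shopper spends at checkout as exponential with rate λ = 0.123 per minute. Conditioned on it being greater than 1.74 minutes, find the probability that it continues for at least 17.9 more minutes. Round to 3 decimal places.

0.111

By the memoryless property, P(X > 1.74+17.9 | X > 1.74) = P(X > 17.9).
P(X > 17.9) = e^(−2.2017) ≈ 0.111.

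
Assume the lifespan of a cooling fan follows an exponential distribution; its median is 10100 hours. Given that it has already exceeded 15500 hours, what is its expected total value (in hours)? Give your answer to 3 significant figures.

For an exponential, median = ln(2)/λ, so λ = ln 2 / 10100 = 0.0000686284 per hour.
By memorylessness, E[X | X > 15500] = 15500 + 1/λ = 15500 + 14571.2 = 30071.2 hours.

30100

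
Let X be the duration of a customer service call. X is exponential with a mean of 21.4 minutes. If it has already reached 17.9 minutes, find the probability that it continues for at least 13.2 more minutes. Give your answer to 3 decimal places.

0.540

The rate is λ = 1/21.4 = 0.046729 per minute.
The exponential is memoryless, so the remaining time is again Exp(λ): the condition X > 17.9 is irrelevant.
P(X > 13.2) = e^(−0.61682) ≈ 0.540.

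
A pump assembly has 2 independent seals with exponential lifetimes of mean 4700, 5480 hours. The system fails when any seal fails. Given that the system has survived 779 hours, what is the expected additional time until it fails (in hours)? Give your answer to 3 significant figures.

First-failure rate Σλ = 1/4700 + 1/5480 = 0.000395248.
By memorylessness the expected residual is 1/Σλ = 2530.06 hours, regardless of the 779 already elapsed.

2530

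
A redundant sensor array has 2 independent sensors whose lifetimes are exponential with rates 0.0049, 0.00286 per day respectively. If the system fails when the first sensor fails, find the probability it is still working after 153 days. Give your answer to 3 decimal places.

The time to first failure is exponential with rate Σλ = 0.0049 + 0.00286 = 0.00776.
P(min > 153) = e^(−0.00776·153) = e^(−1.1873) ≈ 0.305.

0.305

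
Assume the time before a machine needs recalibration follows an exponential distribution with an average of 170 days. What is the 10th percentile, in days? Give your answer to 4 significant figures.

17.91

The rate is λ = 1/170 = 0.00588235 per day.
Set 1 − e^(−λt) = 0.1, so t = −ln(0.9)/λ = 0.10536/0.00588235 ≈ 17.9113 days.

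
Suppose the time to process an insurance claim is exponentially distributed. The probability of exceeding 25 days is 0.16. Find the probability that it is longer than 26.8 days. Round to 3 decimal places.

0.140

e^(−λ·25) = 0.16 ⇒ λ = −ln(0.16)/25 = 0.0733033.
P(X > 26.8) = e^(−0.0733033·26.8) = e^(−1.9645) ≈ 0.140.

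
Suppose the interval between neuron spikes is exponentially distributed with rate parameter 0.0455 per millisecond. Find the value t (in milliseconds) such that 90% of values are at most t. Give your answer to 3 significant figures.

Set 1 − e^(−λt) = 0.9, so t = −ln(0.1)/λ = 2.3026/0.0455 ≈ 50.6063 milliseconds.

50.6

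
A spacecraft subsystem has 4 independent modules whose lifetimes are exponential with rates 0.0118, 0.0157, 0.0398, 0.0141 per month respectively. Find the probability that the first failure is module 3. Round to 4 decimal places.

0.4889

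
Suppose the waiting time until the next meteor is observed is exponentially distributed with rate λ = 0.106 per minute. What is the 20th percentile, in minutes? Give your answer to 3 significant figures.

2.11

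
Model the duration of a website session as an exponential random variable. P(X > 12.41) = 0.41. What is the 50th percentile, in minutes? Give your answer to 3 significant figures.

9.65

e^(−λ·12.41) = 0.41 ⇒ λ = −ln(0.41)/12.41 = 0.0718451.
50th percentile: 1 − e^(−λt) = 0.5, t = −ln(0.5)/λ = 9.6478 minutes.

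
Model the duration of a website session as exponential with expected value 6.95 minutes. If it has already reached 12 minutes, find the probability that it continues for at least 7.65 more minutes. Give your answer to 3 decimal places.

0.333

The rate is λ = 1/6.95 = 0.143885 per minute.
By the memoryless property, P(X > 12+7.65 | X > 12) = P(X > 7.65).
P(X > 7.65) = e^(−1.1007) ≈ 0.333.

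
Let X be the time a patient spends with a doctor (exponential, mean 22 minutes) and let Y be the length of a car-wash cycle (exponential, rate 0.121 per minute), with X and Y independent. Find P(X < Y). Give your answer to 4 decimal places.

0.2731

λ_1 = 1/22 = 0.0454545, λ_2 = 0.121.
For independent exponentials, P(X < Y) = λ_1/(λ_1+λ_2) = 0.0454545/0.166455 ≈ 0.2731.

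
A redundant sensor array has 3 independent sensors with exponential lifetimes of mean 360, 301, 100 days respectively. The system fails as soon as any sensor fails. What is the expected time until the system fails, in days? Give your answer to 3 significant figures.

The first failure time is exponential with rate Σλ_i = 1/360 + 1/301 + 1/100 = 0.0161 per day.
E[min] = 1/Σλ = 1/0.0161 = 62.1117 days.

62.1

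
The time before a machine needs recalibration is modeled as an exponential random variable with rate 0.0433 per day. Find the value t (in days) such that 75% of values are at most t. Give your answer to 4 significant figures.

Set 1 − e^(−λt) = 0.75, so t = −ln(0.25)/λ = 1.3863/0.0433 ≈ 32.016 days.

32.02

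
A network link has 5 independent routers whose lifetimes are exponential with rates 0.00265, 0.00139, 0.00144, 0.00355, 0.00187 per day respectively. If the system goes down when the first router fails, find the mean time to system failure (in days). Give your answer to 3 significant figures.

The time to first failure is exponential with rate Σλ = 0.00265 + 0.00139 + 0.00144 + 0.00355 + 0.00187 = 0.0109.
E[min] = 1/Σλ = 1/0.0109 = 91.7431 days.

91.7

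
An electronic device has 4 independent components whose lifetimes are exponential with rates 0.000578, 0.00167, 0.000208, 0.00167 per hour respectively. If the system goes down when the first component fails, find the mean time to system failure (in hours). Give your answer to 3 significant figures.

The time to first failure is exponential with rate Σλ = 0.000578 + 0.00167 + 0.000208 + 0.00167 = 0.004126.
E[min] = 1/Σλ = 1/0.004126 = 242.365 hours.

242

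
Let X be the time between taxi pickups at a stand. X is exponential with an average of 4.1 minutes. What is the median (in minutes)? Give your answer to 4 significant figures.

The rate is λ = 1/4.1 = 0.243902 per minute.
Set 1 − e^(−λt) = 0.5, so t = −ln(0.5)/λ = 0.69315/0.243902 ≈ 2.8419 minutes.

2.842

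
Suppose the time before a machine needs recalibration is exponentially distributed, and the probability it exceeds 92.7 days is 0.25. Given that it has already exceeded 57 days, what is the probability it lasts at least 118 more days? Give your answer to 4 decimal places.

From e^(−λ·92.7) = 0.25, λ = −ln(0.25)/92.7 = 0.0149546.
Memoryless: P(X > 57+118 | X > 57) = P(X > 118) = e^(−0.0149546·118) ≈ 0.1712.

0.1712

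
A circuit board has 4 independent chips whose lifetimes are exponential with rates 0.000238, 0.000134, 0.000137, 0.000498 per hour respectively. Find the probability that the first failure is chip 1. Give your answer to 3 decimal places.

0.236

The time to first failure is exponential with rate Σλ = 0.000238 + 0.000134 + 0.000137 + 0.000498 = 0.001007.
P(chip 1 first) = λ_1/Σλ = 0.000238/0.001007 ≈ 0.236.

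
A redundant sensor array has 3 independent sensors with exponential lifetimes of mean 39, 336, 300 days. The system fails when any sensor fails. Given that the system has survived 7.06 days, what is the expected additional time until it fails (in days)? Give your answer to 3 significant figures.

First-failure rate Σλ = 1/39 + 1/336 + 1/300 = 0.0319505.
By memorylessness the expected residual is 1/Σλ = 31.2984 days, regardless of the 7.06 already elapsed.

31.3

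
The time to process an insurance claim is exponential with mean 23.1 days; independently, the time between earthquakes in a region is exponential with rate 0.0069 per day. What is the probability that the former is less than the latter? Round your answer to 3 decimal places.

λ_1 = 1/23.1 = 0.04329, λ_2 = 0.0069.
For independent exponentials, P(the former < the latter) = λ_1/(λ_1+λ_2) = 0.04329/0.05019 ≈ 0.863.

0.863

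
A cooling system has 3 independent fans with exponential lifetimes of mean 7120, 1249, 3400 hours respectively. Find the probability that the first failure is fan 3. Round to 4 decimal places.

Rates: λ_i = 1/mean_i → 0.000140449, 0.000800641, 0.000294118; Σλ = 0.00123521.
P(fan 3 first) = λ_3/Σλ = 0.000294118/0.00123521 ≈ 0.2381.

0.2381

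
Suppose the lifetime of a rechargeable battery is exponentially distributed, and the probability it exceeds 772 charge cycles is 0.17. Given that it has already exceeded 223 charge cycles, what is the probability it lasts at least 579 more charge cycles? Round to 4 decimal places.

0.2648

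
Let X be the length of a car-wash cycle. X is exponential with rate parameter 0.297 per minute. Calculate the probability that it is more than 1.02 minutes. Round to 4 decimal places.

P(X > 1.02) = e^(−λ·1.02) = e^(−0.30294) ≈ 0.7386.

0.7386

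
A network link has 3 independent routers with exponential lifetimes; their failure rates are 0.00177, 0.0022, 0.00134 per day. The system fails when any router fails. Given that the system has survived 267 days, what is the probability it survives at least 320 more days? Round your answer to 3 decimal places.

0.183

Time to first failure ~ Exp(Σλ) with Σλ = 0.00531.
By memorylessness, P(T > 267+320 | T > 267) = P(T > 320) = e^(−0.00531·320) ≈ 0.183.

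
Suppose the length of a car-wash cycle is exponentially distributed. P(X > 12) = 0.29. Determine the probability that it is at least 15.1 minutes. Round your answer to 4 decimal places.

e^(−λ·12) = 0.29 ⇒ λ = −ln(0.29)/12 = 0.103156.
P(X > 15.1) = e^(−0.103156·15.1) = e^(−1.5577) ≈ 0.2106.

0.2106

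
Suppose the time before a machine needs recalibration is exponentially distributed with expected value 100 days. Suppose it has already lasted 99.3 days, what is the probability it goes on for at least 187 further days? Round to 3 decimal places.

0.154

The rate is λ = 1/100 = 0.01 per day.
P(X > s+t | X > s) = e^(−λ(s+t))/e^(−λs) = e^(−λt), independent of s = 99.3.
P(X > 187) = e^(−1.87) ≈ 0.154.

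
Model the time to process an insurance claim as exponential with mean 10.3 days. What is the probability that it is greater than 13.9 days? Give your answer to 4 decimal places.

The rate is λ = 1/10.3 = 0.0970874 per day.
P(X > 13.9) = e^(−λ·13.9) = e^(−1.3495) ≈ 0.2594.

0.2594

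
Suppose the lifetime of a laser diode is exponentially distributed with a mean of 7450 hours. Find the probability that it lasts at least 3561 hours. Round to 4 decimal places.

The rate is λ = 1/7450 = 0.000134228 per hour.
P(X > 3561) = e^(−λ·3561) = e^(−0.47799) ≈ 0.6200.

0.6200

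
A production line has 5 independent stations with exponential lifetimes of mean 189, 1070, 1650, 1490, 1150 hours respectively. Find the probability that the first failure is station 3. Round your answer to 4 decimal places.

Rates: λ_i = 1/mean_i → 0.00529101, 0.000934579, 0.000606061, 0.000671141, 0.000869565; Σλ = 0.00837235.
P(station 3 first) = λ_3/Σλ = 0.000606061/0.00837235 ≈ 0.0724.

0.0724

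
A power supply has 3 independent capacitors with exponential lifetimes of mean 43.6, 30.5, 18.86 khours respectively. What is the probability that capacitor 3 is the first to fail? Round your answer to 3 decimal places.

0.488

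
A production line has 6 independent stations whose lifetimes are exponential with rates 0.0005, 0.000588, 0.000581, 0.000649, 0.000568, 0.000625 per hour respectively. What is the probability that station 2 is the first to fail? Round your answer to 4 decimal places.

0.1675

The time to first failure is exponential with rate Σλ = 0.0005 + 0.000588 + 0.000581 + 0.000649 + 0.000568 + 0.000625 = 0.003511.
P(station 2 first) = λ_2/Σλ = 0.000588/0.003511 ≈ 0.1675.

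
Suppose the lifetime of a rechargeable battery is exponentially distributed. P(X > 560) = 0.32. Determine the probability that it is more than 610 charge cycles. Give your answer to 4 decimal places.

0.2890

e^(−λ·560) = 0.32 ⇒ λ = −ln(0.32)/560 = 0.0020347.
P(X > 610) = e^(−0.0020347·610) = e^(−1.2412) ≈ 0.2890.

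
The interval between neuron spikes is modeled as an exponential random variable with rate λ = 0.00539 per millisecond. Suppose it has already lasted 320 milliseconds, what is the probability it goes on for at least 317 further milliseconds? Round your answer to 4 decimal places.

By the memoryless property, P(X > 320+317 | X > 320) = P(X > 317).
P(X > 317) = e^(−1.7086) ≈ 0.1811.

0.1811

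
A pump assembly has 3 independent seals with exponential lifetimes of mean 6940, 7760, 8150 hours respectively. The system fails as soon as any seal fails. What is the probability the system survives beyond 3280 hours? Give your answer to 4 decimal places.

The first failure time is exponential with rate Σλ_i = 1/6940 + 1/7760 + 1/8150 = 0.000395658 per hour.
P(min > 3280) = e^(−0.000395658·3280) = e^(−1.2978) ≈ 0.2731.

0.2731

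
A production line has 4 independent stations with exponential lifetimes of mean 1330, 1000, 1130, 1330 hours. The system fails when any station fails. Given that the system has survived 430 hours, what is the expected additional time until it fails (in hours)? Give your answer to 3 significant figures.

295

First-failure rate Σλ = 1/1330 + 1/1000 + 1/1130 + 1/1330 = 0.00338872.
By memorylessness the expected residual is 1/Σλ = 295.097 hours, regardless of the 430 already elapsed.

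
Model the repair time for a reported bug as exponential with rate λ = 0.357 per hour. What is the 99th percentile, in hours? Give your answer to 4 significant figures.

Set 1 − e^(−λt) = 0.99, so t = −ln(0.01)/λ = 4.6052/0.357 ≈ 12.8996 hours.

12.90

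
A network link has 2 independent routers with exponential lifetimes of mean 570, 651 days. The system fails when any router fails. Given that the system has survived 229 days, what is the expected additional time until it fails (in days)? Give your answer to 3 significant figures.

304

First-failure rate Σλ = 1/570 + 1/651 = 0.00329048.
By memorylessness the expected residual is 1/Σλ = 303.907 days, regardless of the 229 already elapsed.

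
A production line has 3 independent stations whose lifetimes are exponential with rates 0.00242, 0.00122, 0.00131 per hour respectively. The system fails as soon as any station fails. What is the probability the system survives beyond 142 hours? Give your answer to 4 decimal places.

The time to first failure is exponential with rate Σλ = 0.00242 + 0.00122 + 0.00131 = 0.00495.
P(min > 142) = e^(−0.00495·142) = e^(−0.7029) ≈ 0.4951.

0.4951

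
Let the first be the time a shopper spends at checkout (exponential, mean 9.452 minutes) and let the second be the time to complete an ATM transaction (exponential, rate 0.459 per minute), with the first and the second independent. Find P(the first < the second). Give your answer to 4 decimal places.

0.1873

λ_1 = 1/9.452 = 0.105798, λ_2 = 0.459.
For independent exponentials, P(the first < the second) = λ_1/(λ_1+λ_2) = 0.105798/0.564798 ≈ 0.1873.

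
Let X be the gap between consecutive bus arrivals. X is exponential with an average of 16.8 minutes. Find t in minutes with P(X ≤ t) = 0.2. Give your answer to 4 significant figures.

3.749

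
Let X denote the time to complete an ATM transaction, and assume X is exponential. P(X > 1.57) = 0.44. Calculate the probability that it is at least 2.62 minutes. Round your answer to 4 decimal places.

0.2541

e^(−λ·1.57) = 0.44 ⇒ λ = −ln(0.44)/1.57 = 0.522918.
P(X > 2.62) = e^(−0.522918·2.62) = e^(−1.37) ≈ 0.2541.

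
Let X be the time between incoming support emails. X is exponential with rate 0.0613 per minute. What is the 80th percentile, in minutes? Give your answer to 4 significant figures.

26.26

Set 1 − e^(−λt) = 0.8, so t = −ln(0.2)/λ = 1.6094/0.0613 ≈ 26.2551 minutes.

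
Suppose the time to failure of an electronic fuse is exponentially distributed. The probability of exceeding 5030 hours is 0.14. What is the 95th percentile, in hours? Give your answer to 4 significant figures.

7664

e^(−λ·5030) = 0.14 ⇒ λ = −ln(0.14)/5030 = 0.000390877.
95th percentile: 1 − e^(−λt) = 0.95, t = −ln(0.05)/λ = 7664.12 hours.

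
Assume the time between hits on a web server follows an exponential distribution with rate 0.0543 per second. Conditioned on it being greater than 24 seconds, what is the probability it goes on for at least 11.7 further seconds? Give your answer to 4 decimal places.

0.5298

The exponential is memoryless, so the remaining time is again Exp(λ): the condition X > 24 is irrelevant.
P(X > 11.7) = e^(−0.63531) ≈ 0.5298.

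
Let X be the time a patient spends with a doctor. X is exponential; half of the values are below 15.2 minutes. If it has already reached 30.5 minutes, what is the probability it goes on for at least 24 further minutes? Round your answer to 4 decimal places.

For an exponential, median = ln(2)/λ, so λ = ln 2 / 15.2 = 0.0456018 per minute.
P(X > s+t | X > s) = e^(−λ(s+t))/e^(−λs) = e^(−λt), independent of s = 30.5.
P(X > 24) = e^(−1.0944) ≈ 0.3347.

0.3347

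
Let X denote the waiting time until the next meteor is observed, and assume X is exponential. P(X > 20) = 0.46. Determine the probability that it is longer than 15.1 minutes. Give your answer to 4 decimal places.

e^(−λ·20) = 0.46 ⇒ λ = −ln(0.46)/20 = 0.0388264.
P(X > 15.1) = e^(−0.0388264·15.1) = e^(−0.58628) ≈ 0.5564.

0.5564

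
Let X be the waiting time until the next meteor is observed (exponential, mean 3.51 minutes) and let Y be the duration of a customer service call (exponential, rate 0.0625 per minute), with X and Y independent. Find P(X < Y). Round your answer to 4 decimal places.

0.8201

λ_1 = 1/3.51 = 0.2849, λ_2 = 0.0625.
For independent exponentials, P(X < Y) = λ_1/(λ_1+λ_2) = 0.2849/0.3474 ≈ 0.8201.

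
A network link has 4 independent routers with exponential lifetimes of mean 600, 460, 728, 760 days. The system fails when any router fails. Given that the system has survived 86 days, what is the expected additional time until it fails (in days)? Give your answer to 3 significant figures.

153

First-failure rate Σλ = 1/600 + 1/460 + 1/728 + 1/760 = 0.00653.
By memorylessness the expected residual is 1/Σλ = 153.139 days, regardless of the 86 already elapsed.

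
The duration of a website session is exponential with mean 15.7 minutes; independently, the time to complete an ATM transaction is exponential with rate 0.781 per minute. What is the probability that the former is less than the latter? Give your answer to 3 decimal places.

0.075

λ_1 = 1/15.7 = 0.0636943, λ_2 = 0.781.
For independent exponentials, P(the former < the latter) = λ_1/(λ_1+λ_2) = 0.0636943/0.844694 ≈ 0.075.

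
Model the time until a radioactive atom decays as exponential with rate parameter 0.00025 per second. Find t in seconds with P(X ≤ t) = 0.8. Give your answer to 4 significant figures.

Set 1 − e^(−λt) = 0.8, so t = −ln(0.2)/λ = 1.6094/0.00025 ≈ 6437.75 seconds.

6438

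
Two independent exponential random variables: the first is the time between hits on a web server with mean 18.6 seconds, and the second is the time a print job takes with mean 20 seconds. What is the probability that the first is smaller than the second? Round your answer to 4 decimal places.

0.5181

λ_1 = 1/18.6 = 0.0537634, λ_2 = 1/20 = 0.05.
For independent exponentials, P(the first < the second) = λ_1/(λ_1+λ_2) = 0.0537634/0.103763 ≈ 0.5181.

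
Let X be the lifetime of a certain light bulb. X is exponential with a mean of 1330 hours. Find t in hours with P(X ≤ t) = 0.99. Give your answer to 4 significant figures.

6125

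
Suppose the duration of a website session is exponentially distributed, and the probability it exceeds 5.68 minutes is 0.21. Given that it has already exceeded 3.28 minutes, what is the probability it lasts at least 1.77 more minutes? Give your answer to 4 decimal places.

0.6149

From e^(−λ·5.68) = 0.21, λ = −ln(0.21)/5.68 = 0.274762.
Memoryless: P(X > 3.28+1.77 | X > 3.28) = P(X > 1.77) = e^(−0.274762·1.77) ≈ 0.6149.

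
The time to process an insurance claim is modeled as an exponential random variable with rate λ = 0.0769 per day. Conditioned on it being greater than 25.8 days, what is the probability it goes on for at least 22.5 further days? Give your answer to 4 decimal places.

The exponential is memoryless, so the remaining time is again Exp(λ): the condition X > 25.8 is irrelevant.
P(X > 22.5) = e^(−1.7302) ≈ 0.1772.

0.1772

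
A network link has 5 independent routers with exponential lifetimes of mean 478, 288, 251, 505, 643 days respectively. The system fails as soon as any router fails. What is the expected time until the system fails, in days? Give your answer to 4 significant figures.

The first failure time is exponential with rate Σλ_i = 1/478 + 1/288 + 1/251 + 1/505 + 1/643 = 0.0130837 per day.
E[min] = 1/Σλ = 1/0.0130837 = 76.4307 days.

76.43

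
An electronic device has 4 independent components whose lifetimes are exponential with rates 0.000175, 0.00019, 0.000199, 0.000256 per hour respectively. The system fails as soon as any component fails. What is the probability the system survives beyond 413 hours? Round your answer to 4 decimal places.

0.7127

The time to first failure is exponential with rate Σλ = 0.000175 + 0.00019 + 0.000199 + 0.000256 = 0.00082.
P(min > 413) = e^(−0.00082·413) = e^(−0.33866) ≈ 0.7127.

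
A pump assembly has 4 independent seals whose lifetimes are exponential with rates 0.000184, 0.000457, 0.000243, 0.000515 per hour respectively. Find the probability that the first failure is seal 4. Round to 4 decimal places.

0.3681

The time to first failure is exponential with rate Σλ = 0.000184 + 0.000457 + 0.000243 + 0.000515 = 0.001399.
P(seal 4 first) = λ_4/Σλ = 0.000515/0.001399 ≈ 0.3681.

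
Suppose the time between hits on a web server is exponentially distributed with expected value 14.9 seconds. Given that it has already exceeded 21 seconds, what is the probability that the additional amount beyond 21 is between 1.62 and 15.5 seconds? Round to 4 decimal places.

The rate is λ = 1/14.9 = 0.0671141 per second.
Memoryless: the residual past 21 is again Exp(λ).
P(1.62 < residual < 15.5) = e^(−λ·1.62) − e^(−λ·15.5) = 0.89698 − 0.35336 ≈ 0.5436.

0.5436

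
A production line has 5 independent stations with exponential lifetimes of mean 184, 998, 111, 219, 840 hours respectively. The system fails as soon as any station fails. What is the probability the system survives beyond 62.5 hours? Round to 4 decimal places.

The first failure time is exponential with rate Σλ_i = 1/184 + 1/998 + 1/111 + 1/219 + 1/840 = 0.0212025 per hour.
P(min > 62.5) = e^(−0.0212025·62.5) = e^(−1.3252) ≈ 0.2658.

0.2658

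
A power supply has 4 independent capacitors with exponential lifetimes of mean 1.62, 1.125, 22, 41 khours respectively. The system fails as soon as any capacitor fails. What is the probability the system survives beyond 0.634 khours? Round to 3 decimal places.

0.368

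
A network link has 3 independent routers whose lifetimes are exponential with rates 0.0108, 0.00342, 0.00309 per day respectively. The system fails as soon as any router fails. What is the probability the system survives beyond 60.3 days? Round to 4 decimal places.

The time to first failure is exponential with rate Σλ = 0.0108 + 0.00342 + 0.00309 = 0.01731.
P(min > 60.3) = e^(−0.01731·60.3) = e^(−1.0438) ≈ 0.3521.

0.3521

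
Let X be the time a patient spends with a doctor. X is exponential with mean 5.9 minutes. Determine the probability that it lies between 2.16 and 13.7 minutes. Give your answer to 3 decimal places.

The rate is λ = 1/5.9 = 0.169492 per minute.
P(2.16 < X < 13.7) = e^(−λ·2.16) − e^(−λ·13.7) = 0.69343 − 0.09807 ≈ 0.595.

0.595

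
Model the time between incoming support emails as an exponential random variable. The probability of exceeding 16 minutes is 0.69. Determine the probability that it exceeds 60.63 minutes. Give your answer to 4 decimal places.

0.2451

e^(−λ·16) = 0.69 ⇒ λ = −ln(0.69)/16 = 0.0231915.
P(X > 60.63) = e^(−0.0231915·60.63) = e^(−1.4061) ≈ 0.2451.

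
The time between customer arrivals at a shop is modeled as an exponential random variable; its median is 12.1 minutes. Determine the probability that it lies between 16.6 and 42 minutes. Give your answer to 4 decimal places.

0.2962

For an exponential, median = ln(2)/λ, so λ = ln 2 / 12.1 = 0.0572849 per minute.
P(16.6 < X < 42) = e^(−λ·16.6) − e^(−λ·42) = 0.38638 − 0.09018 ≈ 0.2962.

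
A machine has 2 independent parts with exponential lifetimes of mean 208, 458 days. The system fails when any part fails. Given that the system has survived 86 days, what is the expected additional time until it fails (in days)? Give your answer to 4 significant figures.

143.0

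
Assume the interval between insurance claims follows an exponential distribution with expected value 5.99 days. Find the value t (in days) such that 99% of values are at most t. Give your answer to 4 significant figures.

27.58

The rate is λ = 1/5.99 = 0.166945 per day.
Set 1 − e^(−λt) = 0.99, so t = −ln(0.01)/λ = 4.6052/0.166945 ≈ 27.585 days.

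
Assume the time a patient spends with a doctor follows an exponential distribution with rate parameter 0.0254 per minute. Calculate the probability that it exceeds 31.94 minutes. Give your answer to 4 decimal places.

P(X > 31.94) = e^(−λ·31.94) = e^(−0.81128) ≈ 0.4443.

0.4443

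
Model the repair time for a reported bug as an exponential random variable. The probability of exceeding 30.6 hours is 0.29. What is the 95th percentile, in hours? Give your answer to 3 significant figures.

74.1

e^(−λ·30.6) = 0.29 ⇒ λ = −ln(0.29)/30.6 = 0.0404534.
95th percentile: 1 − e^(−λt) = 0.95, t = −ln(0.05)/λ = 74.0539 hours.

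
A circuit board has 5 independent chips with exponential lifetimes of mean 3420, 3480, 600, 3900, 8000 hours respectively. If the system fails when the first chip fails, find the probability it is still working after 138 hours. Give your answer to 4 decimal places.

The first failure time is exponential with rate Σλ_i = 1/3420 + 1/3480 + 1/600 + 1/3900 + 1/8000 = 0.00262783 per hour.
P(min > 138) = e^(−0.00262783·138) = e^(−0.36264) ≈ 0.6958.

0.6958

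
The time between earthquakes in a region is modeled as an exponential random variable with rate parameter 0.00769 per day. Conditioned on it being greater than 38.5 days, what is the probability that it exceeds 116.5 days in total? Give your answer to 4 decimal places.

0.5489

P(X > s+t | X > s) = e^(−λ(s+t))/e^(−λs) = e^(−λt), independent of s = 38.5.
P(X > 78) = e^(−0.59982) ≈ 0.5489.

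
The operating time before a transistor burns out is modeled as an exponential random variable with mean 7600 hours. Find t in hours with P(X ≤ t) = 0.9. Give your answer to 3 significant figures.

17500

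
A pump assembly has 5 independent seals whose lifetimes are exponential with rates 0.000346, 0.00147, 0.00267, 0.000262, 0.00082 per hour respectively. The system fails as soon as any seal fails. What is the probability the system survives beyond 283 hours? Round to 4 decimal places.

0.2069

The time to first failure is exponential with rate Σλ = 0.000346 + 0.00147 + 0.00267 + 0.000262 + 0.00082 = 0.005568.
P(min > 283) = e^(−0.005568·283) = e^(−1.5757) ≈ 0.2069.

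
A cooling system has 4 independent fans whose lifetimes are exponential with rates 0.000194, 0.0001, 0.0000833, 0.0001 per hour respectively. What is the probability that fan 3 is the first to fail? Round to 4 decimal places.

0.1745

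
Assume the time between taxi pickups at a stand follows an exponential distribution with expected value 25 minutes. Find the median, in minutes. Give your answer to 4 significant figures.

17.33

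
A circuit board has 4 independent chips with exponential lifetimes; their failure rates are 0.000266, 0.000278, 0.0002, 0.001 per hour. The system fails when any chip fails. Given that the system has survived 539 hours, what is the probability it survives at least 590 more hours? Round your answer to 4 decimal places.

0.3574

Time to first failure ~ Exp(Σλ) with Σλ = 0.001744.
By memorylessness, P(T > 539+590 | T > 539) = P(T > 590) = e^(−0.001744·590) ≈ 0.3574.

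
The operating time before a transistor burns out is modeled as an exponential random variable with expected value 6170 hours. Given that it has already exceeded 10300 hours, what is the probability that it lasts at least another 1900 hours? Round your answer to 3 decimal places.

The rate is λ = 1/6170 = 0.000162075 per hour.
By the memoryless property, P(X > 10300+1900 | X > 10300) = P(X > 1900).
P(X > 1900) = e^(−0.30794) ≈ 0.735.

0.735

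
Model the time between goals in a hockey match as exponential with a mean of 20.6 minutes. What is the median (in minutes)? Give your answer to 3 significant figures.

The rate is λ = 1/20.6 = 0.0485437 per minute.
Set 1 − e^(−λt) = 0.5, so t = −ln(0.5)/λ = 0.69315/0.0485437 ≈ 14.2788 minutes.

14.3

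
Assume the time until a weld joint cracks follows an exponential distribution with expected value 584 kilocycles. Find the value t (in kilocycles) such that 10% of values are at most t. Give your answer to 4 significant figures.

61.53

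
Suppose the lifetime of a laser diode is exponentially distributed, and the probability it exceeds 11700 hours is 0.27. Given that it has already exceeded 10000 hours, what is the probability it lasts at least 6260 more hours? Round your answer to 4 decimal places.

0.4963

From e^(−λ·11700) = 0.27, λ = −ln(0.27)/11700 = 0.000111909.
Memoryless: P(X > 10000+6260 | X > 10000) = P(X > 6260) = e^(−0.000111909·6260) ≈ 0.4963.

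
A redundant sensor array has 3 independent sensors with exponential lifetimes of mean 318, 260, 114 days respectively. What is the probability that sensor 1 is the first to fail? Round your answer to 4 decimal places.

0.1995

Rates: λ_i = 1/mean_i → 0.00314465, 0.00384615, 0.00877193; Σλ = 0.0157627.
P(sensor 1 first) = λ_1/Σλ = 0.00314465/0.0157627 ≈ 0.1995.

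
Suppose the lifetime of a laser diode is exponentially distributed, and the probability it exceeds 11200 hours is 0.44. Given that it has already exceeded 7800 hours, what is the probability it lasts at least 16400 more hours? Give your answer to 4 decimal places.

0.3005

From e^(−λ·11200) = 0.44, λ = −ln(0.44)/11200 = 0.0000733018.
Memoryless: P(X > 7800+16400 | X > 7800) = P(X > 16400) = e^(−0.0000733018·16400) ≈ 0.3005.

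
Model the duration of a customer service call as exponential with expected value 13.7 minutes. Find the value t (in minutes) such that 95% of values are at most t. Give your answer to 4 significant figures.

41.04

The rate is λ = 1/13.7 = 0.0729927 per minute.
Set 1 − e^(−λt) = 0.95, so t = −ln(0.05)/λ = 2.9957/0.0729927 ≈ 41.0415 minutes.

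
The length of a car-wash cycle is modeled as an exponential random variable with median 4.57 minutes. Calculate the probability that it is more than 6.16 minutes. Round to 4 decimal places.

0.3929

For an exponential, median = ln(2)/λ, so λ = ln 2 / 4.57 = 0.151673 per minute.
P(X > 6.16) = e^(−λ·6.16) = e^(−0.93431) ≈ 0.3929.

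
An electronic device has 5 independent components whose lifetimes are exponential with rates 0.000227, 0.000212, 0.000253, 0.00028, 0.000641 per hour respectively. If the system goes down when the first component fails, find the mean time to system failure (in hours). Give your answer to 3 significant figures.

620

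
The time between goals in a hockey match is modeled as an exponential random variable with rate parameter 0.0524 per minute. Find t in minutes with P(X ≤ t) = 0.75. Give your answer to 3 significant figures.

Set 1 − e^(−λt) = 0.75, so t = −ln(0.25)/λ = 1.3863/0.0524 ≈ 26.456 minutes.

26.5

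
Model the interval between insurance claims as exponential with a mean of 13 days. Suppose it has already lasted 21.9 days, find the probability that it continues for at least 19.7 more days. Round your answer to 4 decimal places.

0.2197

The rate is λ = 1/13 = 0.0769231 per day.
The exponential is memoryless, so the remaining time is again Exp(λ): the condition X > 21.9 is irrelevant.
P(X > 19.7) = e^(−1.5154) ≈ 0.2197.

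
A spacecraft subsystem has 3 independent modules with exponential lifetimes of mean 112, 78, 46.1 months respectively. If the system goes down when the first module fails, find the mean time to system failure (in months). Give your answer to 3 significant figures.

The first failure time is exponential with rate Σλ_i = 1/112 + 1/78 + 1/46.1 = 0.0434411 per month.
E[min] = 1/Σλ = 1/0.0434411 = 23.0197 months.

23.0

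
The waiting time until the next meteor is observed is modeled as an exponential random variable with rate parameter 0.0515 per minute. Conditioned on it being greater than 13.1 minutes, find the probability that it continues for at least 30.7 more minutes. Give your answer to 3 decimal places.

0.206

By the memoryless property, P(X > 13.1+30.7 | X > 13.1) = P(X > 30.7).
P(X > 30.7) = e^(−1.581) ≈ 0.206.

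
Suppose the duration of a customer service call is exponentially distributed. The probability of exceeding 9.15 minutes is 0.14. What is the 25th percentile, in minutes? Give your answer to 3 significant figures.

1.34

e^(−λ·9.15) = 0.14 ⇒ λ = −ln(0.14)/9.15 = 0.214876.
25th percentile: 1 − e^(−λt) = 0.25, t = −ln(0.75)/λ = 1.33883 minutes.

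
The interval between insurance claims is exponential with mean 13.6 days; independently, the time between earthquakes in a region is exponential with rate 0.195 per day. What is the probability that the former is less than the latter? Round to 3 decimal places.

0.274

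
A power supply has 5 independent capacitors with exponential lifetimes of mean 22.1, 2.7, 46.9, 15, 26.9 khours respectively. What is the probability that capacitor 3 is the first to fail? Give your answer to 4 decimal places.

0.0394

Rates: λ_i = 1/mean_i → 0.0452489, 0.37037, 0.021322, 0.0666667, 0.0371747; Σλ = 0.540783.
P(capacitor 3 first) = λ_3/Σλ = 0.021322/0.540783 ≈ 0.0394.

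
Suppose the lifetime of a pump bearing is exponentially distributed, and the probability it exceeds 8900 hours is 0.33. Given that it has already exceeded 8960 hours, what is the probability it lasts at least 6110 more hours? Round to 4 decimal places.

0.4671

From e^(−λ·8900) = 0.33, λ = −ln(0.33)/8900 = 0.000124569.
Memoryless: P(X > 8960+6110 | X > 8960) = P(X > 6110) = e^(−0.000124569·6110) ≈ 0.4671.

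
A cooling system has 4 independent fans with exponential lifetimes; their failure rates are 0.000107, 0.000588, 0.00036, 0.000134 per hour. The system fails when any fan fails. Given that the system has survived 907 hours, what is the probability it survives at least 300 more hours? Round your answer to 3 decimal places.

Time to first failure ~ Exp(Σλ) with Σλ = 0.001189.
By memorylessness, P(T > 907+300 | T > 907) = P(T > 300) = e^(−0.001189·300) ≈ 0.700.

0.700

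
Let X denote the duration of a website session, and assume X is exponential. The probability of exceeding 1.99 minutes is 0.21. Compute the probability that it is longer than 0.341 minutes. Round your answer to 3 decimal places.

e^(−λ·1.99) = 0.21 ⇒ λ = −ln(0.21)/1.99 = 0.784245.
P(X > 0.341) = e^(−0.784245·0.341) = e^(−0.26743) ≈ 0.765.

0.765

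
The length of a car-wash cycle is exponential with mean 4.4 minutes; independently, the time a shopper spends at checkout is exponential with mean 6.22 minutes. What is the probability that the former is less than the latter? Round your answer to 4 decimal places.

0.5857

λ_1 = 1/4.4 = 0.227273, λ_2 = 1/6.22 = 0.160772.
For independent exponentials, P(the former < the latter) = λ_1/(λ_1+λ_2) = 0.227273/0.388044 ≈ 0.5857.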